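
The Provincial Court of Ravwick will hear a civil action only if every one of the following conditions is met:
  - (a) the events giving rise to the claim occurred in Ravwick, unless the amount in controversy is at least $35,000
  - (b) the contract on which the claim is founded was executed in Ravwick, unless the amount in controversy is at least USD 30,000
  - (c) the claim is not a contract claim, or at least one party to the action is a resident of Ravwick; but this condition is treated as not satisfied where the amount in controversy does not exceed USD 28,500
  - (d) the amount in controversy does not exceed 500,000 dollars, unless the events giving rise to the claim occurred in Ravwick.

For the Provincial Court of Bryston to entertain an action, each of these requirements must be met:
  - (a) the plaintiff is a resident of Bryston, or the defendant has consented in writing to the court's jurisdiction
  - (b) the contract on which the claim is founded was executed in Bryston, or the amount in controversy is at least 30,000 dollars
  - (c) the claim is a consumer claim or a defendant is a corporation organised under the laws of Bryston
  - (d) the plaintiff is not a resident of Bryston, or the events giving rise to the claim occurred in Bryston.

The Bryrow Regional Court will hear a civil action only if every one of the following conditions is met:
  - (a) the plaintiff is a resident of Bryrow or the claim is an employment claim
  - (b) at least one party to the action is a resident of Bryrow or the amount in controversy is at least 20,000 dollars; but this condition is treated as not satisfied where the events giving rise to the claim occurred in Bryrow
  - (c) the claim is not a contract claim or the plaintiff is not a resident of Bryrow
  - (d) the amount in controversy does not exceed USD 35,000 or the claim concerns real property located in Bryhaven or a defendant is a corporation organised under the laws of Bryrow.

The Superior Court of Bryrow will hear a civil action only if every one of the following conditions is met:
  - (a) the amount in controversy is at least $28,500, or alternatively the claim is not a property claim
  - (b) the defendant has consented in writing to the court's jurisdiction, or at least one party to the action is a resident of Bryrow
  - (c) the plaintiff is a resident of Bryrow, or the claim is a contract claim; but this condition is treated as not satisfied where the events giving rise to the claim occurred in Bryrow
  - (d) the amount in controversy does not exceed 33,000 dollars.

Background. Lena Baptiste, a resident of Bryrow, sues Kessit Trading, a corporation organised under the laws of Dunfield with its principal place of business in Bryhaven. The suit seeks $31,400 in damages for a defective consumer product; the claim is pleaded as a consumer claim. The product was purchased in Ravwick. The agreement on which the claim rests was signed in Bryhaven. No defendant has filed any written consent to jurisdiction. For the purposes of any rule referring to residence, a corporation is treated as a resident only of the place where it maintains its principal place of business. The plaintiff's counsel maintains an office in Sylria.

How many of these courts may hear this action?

The Provincial Court of Ravwick:
  (a) The operative events occurred in Ravwick. Condition met.
  (b) The contract was executed in Bryhaven, not Ravwick. However, the amount in controversy is 31,400 dollars, which meets the $30,000 floor, so the 'unless' proviso supplies this condition. Condition met.
  (c) The claim is a consumer claim, not a contract claim, so this disjunct is met. And the carve-out is inapplicable — the amount in controversy is 31,400 dollars, above the $28,500 ceiling. Satisfied.
  (d) The amount in controversy is USD 31,400, within the 500,000 dollars ceiling. Satisfied.
  → Jurisdiction lies.
The Provincial Court of Bryston:
  (a) The plaintiff resides in Bryrow, not Bryston; no such written consent has been filed — none of the alternatives is met. Condition not met.
  (b) The amount in controversy is USD 31,400, which meets the $30,000 floor, so this disjunct is met. Met.
  (c) The claim is a consumer claim — that alternative is enough. Condition met.
  (d) The plaintiff resides in Bryrow, which is not Bryston, which satisfies one of the alternatives. Condition met.
  → No jurisdiction.
The Bryrow Regional Court:
  (a) The plaintiff resides in Bryrow, so one alternative holds. Met.
  (b) Lena Baptiste resides in Bryrow, which satisfies one of the alternatives. The carve-out does not apply: the operative events occurred in Ravwick, not Bryrow. Satisfied.
  (c) The claim is a consumer claim, not a contract claim — that alternative is enough. Condition met.
  (d) The amount in controversy is $31,400, within the $35,000 ceiling, so this disjunct is met. Satisfied.
  → Every requirement is satisfied — jurisdiction.
The Superior Court of Bryrow:
  (a) The amount in controversy is 31,400 dollars, which meets the USD 28,500 floor — that alternative is enough. Met.
  (b) Lena Baptiste resides in Bryrow, so this disjunct is met. Met.
  (c) The plaintiff resides in Bryrow — that alternative is enough. The exception is not triggered, since the operative events occurred in Ravwick, not Bryrow. Satisfied.
  (d) The amount in controversy is $31,400, within the $33,000 ceiling. Met.
  → Every requirement is satisfied — jurisdiction.
Courts with jurisdiction: the Provincial Court of Ravwick, the Bryrow Regional Court, the Superior Court of Bryrow — 3 in total.

3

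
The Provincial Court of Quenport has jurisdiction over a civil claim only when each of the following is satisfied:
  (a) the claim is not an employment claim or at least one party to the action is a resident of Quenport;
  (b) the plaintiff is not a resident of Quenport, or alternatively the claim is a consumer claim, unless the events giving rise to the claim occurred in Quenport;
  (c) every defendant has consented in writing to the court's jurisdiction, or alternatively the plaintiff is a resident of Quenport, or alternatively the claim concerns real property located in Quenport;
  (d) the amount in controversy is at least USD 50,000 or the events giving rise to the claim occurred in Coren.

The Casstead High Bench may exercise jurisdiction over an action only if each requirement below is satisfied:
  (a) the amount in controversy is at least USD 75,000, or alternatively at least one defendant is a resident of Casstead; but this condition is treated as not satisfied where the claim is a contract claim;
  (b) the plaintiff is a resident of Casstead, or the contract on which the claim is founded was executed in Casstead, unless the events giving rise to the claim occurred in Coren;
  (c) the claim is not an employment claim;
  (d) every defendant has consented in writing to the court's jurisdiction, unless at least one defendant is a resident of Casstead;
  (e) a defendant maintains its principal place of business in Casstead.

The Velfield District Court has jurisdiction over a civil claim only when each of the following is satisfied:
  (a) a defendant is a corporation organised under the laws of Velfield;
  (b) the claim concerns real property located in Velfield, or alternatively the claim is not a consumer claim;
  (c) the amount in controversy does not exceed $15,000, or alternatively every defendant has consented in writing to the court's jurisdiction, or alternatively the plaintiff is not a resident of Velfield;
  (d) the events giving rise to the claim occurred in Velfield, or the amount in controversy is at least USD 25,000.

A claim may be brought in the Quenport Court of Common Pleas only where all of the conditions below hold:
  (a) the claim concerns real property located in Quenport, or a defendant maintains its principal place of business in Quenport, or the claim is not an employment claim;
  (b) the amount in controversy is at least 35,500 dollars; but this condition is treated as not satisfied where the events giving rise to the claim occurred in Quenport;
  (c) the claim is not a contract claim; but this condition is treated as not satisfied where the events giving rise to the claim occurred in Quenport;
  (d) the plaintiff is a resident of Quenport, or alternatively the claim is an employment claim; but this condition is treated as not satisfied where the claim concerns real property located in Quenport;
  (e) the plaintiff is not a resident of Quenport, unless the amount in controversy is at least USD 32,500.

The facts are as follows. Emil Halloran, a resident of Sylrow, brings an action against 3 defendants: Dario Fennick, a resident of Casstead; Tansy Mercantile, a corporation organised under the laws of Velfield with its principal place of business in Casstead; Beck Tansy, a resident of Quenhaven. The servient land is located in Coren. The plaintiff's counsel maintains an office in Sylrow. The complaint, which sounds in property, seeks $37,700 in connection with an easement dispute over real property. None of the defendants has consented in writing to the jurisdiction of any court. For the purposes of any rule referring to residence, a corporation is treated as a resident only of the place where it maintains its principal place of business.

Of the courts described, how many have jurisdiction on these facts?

2

The Provincial Court of Quenport:
  (a) The claim is a property claim, not an employment claim, which satisfies one of the alternatives. Satisfied.
  (b) The plaintiff resides in Sylrow, which is not Quenport — that alternative is enough. Met.
  (c) No such written consent has been filed; the plaintiff resides in Sylrow, not Quenport; the property lies in Coren, not Quenport — none of the alternatives is met. Not satisfied.
  (d) The operative events occurred in Coren, which satisfies one of the alternatives. Met.
  → At least one condition fails; no jurisdiction.
The Casstead High Bench:
  (a) Dario Fennick resides in Casstead, so this disjunct is met. The carve-out does not apply: the claim is a property claim, not a contract claim. Satisfied.
  (b) The plaintiff resides in Sylrow, not Casstead; no contract (and hence no place of execution) is alleged — every alternative fails. The proviso rescues it, though: the operative events occurred in Coren. Condition met.
  (c) The claim is a property claim, not an employment claim. Met.
  (d) No such written consent has been filed. But Dario Fennick resides in Casstead, and the 'unless' clause therefore excuses the requirement. Satisfied.
  (e) Tansy Mercantile has its principal place of business in Casstead. Condition met.
  → Jurisdiction lies.
The Velfield District Court:
  (a) Tansy Mercantile is organised under the laws of Velfield. Satisfied.
  (b) The claim is a property claim, not a consumer claim, so this disjunct is met. Condition met.
  (c) The plaintiff resides in Sylrow, which is not Velfield, which satisfies one of the alternatives. Met.
  (d) The amount in controversy is USD 37,700, which meets the 25,000 dollars floor, which satisfies one of the alternatives. Satisfied.
  → The court has jurisdiction.
The Quenport Court of Common Pleas:
  (a) The claim is a property claim, not an employment claim, which satisfies one of the alternatives. Met.
  (b) The amount in controversy is $37,700, which meets the $35,500 floor. The carve-out does not apply: the operative events occurred in Coren, not Quenport. Condition met.
  (c) The claim is a property claim, not a contract claim. The carve-out does not apply: the operative events occurred in Coren, not Quenport. Met.
  (d) The plaintiff resides in Sylrow, not Quenport; the claim is a property claim, not an employment claim — no alternative holds. Fails.
  (e) The plaintiff resides in Sylrow, which is not Quenport. Condition met.
  → The court lacks jurisdiction.
Courts with jurisdiction: the Casstead High Bench, the Velfield District Court — 2 in total.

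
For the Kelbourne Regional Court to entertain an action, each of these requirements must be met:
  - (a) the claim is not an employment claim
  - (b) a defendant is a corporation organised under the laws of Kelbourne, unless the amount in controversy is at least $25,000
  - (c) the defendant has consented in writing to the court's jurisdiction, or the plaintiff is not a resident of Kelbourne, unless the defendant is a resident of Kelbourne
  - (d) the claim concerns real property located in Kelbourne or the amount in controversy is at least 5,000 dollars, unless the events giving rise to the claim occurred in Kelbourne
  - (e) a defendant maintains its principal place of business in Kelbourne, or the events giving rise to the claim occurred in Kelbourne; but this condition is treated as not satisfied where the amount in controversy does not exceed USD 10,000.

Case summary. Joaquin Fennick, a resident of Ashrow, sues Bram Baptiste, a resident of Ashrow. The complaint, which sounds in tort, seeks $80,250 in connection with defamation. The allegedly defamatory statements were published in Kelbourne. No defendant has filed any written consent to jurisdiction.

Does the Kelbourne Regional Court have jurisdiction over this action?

The Kelbourne Regional Court:
  (a) The claim is a tort claim, not an employment claim. Satisfied.
  (b) No defendant is a corporation. But the amount in controversy is 80,250 dollars, which meets the USD 25,000 floor, and the 'unless' clause therefore excuses the requirement. Met.
  (c) The plaintiff resides in Ashrow, which is not Kelbourne, which satisfies one of the alternatives. Met.
  (d) The amount in controversy is USD 80,250, which meets the $5,000 floor, so this disjunct is met. Condition met.
  (e) The operative events occurred in Kelbourne, so this disjunct is met. The carve-out does not apply: the amount in controversy is 80,250 dollars, above the 10,000 dollars ceiling. Satisfied.
  → All conditions met; jurisdiction exists.

Yes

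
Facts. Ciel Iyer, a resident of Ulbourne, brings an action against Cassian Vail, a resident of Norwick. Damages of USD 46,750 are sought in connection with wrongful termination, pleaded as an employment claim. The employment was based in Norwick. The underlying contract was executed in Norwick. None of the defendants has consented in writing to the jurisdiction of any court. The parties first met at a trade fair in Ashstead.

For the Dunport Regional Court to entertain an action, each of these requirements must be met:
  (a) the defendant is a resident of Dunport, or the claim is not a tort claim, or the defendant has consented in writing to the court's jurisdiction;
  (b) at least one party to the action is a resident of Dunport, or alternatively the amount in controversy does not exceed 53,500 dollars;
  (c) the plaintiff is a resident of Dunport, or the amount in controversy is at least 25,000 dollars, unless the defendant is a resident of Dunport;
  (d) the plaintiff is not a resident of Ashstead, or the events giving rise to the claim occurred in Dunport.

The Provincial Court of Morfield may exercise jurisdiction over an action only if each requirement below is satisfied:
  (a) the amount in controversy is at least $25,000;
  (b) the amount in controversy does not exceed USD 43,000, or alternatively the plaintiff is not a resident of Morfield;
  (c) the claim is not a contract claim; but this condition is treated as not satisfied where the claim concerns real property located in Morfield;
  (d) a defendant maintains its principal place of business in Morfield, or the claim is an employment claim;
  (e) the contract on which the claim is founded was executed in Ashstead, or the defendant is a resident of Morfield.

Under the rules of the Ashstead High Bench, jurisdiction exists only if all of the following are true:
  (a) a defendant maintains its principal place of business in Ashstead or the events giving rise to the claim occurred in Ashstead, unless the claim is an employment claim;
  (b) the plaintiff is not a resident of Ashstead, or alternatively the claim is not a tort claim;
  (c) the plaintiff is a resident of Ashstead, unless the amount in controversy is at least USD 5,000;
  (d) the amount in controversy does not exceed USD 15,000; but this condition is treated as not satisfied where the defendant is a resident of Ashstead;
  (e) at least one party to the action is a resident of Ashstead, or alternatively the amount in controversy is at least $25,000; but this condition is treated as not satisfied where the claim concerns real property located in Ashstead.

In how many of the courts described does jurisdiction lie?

The Dunport Regional Court:
  (a) The claim is an employment claim, not a tort claim, so this disjunct is met. Met.
  (b) The amount in controversy is USD 46,750, within the 53,500 dollars ceiling, so this disjunct is met. Condition met.
  (c) The amount in controversy is USD 46,750, which meets the $25,000 floor, so this disjunct is met. Satisfied.
  (d) The plaintiff resides in Ulbourne, which is not Ashstead, so one alternative holds. Satisfied.
  → All conditions met; jurisdiction exists.
The Provincial Court of Morfield:
  (a) The amount in controversy is USD 46,750, which meets the $25,000 floor. Satisfied.
  (b) The plaintiff resides in Ulbourne, which is not Morfield, so this disjunct is met. Met.
  (c) The claim is an employment claim, not a contract claim. The exception is not triggered, since the claim does not concern real property. Met.
  (d) The claim is an employment claim — that alternative is enough. Satisfied.
  (e) The contract was executed in Norwick, not Ashstead; the defendant resides in Norwick, not Morfield — every alternative fails. Not satisfied.
  → The court lacks jurisdiction.
The Ashstead High Bench:
  (a) No defendant is a corporation; the operative events occurred in Norwick, not Ashstead — none of the alternatives is met. The proviso rescues it, though: the claim is an employment claim. Condition met.
  (b) The plaintiff resides in Ulbourne, which is not Ashstead, so one alternative holds. Condition met.
  (c) The plaintiff resides in Ulbourne, not Ashstead. The proviso rescues it, though: the amount in controversy is $46,750, which meets the 5,000 dollars floor. Condition met.
  (d) The amount in controversy is $46,750, above the USD 15,000 ceiling. Fails.
  (e) The amount in controversy is $46,750, which meets the $25,000 floor, which satisfies one of the alternatives. The carve-out does not apply: the claim does not concern real property. Satisfied.
  → The court lacks jurisdiction.
Courts with jurisdiction: the Dunport Regional Court — 1 in total.

1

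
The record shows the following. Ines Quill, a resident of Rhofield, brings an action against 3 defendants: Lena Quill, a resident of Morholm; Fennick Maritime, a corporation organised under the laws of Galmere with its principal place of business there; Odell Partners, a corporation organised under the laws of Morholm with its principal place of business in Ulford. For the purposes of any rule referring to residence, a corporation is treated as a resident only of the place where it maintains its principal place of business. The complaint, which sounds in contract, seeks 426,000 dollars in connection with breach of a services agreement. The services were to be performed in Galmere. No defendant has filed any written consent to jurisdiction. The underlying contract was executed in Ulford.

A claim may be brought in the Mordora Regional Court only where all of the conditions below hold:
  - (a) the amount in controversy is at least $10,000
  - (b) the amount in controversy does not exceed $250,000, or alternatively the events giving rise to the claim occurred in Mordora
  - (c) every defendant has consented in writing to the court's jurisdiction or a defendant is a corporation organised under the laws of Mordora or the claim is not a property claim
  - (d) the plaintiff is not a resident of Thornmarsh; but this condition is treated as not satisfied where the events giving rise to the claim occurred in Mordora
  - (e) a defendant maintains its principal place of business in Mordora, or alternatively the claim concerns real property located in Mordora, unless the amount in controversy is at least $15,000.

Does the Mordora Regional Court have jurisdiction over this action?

No

The Mordora Regional Court:
  (a) The amount in controversy is 426,000 dollars, which meets the USD 10,000 floor. Satisfied.
  (b) The amount in controversy is 426,000 dollars, above the $250,000 ceiling; the operative events occurred in Galmere, not Mordora — none of the alternatives is met. Condition not met.
  (c) The claim is a contract claim, not a property claim, which satisfies one of the alternatives. Satisfied.
  (d) The plaintiff resides in Rhofield, which is not Thornmarsh. The exception is not triggered, since the operative events occurred in Galmere, not Mordora. Condition met.
  (e) The corporate defendant(s) have their principal place of business in Galmere, Ulford, not Mordora; the claim does not concern real property — none of the alternatives is met. But the amount in controversy is $426,000, which meets the 15,000 dollars floor, and the 'unless' clause therefore excuses the requirement. Satisfied.
  → At least one condition fails; no jurisdiction.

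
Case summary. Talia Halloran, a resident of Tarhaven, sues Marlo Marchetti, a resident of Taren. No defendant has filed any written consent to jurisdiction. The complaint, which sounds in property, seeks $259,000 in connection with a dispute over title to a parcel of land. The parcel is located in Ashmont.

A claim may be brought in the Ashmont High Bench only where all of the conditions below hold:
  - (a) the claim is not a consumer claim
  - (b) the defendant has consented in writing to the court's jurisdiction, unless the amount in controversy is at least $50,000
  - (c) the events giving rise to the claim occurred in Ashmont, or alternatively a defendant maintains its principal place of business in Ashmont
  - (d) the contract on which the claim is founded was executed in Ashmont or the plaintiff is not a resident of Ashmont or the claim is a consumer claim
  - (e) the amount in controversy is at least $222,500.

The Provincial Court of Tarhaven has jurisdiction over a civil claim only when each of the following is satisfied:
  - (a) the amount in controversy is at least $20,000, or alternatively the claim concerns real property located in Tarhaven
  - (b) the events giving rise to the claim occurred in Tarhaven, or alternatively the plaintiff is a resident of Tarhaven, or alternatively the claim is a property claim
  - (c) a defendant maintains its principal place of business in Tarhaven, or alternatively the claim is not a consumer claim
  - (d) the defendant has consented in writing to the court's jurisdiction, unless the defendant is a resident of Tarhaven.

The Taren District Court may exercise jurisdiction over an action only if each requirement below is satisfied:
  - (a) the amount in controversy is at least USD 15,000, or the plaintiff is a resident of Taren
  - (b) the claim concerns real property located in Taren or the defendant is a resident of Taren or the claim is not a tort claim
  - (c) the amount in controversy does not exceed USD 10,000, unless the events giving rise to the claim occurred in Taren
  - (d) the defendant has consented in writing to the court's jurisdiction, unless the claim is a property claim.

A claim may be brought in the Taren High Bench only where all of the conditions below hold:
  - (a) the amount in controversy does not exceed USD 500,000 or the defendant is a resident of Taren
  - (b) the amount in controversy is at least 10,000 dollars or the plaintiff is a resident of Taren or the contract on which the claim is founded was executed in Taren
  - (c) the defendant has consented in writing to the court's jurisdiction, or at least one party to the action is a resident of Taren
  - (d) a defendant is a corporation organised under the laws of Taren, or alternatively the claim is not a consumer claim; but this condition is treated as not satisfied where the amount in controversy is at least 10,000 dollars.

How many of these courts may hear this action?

The Ashmont High Bench:
  (a) The claim is a property claim, not a consumer claim. Condition met.
  (b) No such written consent has been filed. The proviso rescues it, though: the amount in controversy is 259,000 dollars, which meets the 50,000 dollars floor. Satisfied.
  (c) The operative events occurred in Ashmont, so one alternative holds. Satisfied.
  (d) The plaintiff resides in Tarhaven, which is not Ashmont, which satisfies one of the alternatives. Satisfied.
  (e) The amount in controversy is $259,000, which meets the 222,500 dollars floor. Satisfied.
  → Every requirement is satisfied — jurisdiction.
The Provincial Court of Tarhaven:
  (a) The amount in controversy is 259,000 dollars, which meets the 20,000 dollars floor — that alternative is enough. Satisfied.
  (b) The plaintiff resides in Tarhaven, so one alternative holds. Satisfied.
  (c) The claim is a property claim, not a consumer claim, so this disjunct is met. Met.
  (d) No such written consent has been filed. And the defendant resides in Taren, not Tarhaven, so the proviso does not save it. Not satisfied.
  → The court lacks jurisdiction.
The Taren District Court:
  (a) The amount in controversy is USD 259,000, which meets the $15,000 floor, so this disjunct is met. Satisfied.
  (b) The defendant resides in Taren, which satisfies one of the alternatives. Satisfied.
  (c) The amount in controversy is 259,000 dollars, above the 10,000 dollars ceiling. Nor does the 'unless' clause help: the operative events occurred in Ashmont, not Taren. Not satisfied.
  (d) No such written consent has been filed. The proviso rescues it, though: the claim is a property claim. Met.
  → At least one condition fails; no jurisdiction.
The Taren High Bench:
  (a) The amount in controversy is 259,000 dollars, within the 500,000 dollars ceiling, so one alternative holds. Satisfied.
  (b) The amount in controversy is 259,000 dollars, which meets the USD 10,000 floor, so one alternative holds. Satisfied.
  (c) Marlo Marchetti resides in Taren, which satisfies one of the alternatives. Condition met.
  (d) The claim is a property claim, not a consumer claim — that alternative is enough. But the carve-out bites: the amount in controversy is $259,000, which meets the USD 10,000 floor. Not satisfied.
  → No jurisdiction.
Courts with jurisdiction: the Ashmont High Bench — 1 in total.

1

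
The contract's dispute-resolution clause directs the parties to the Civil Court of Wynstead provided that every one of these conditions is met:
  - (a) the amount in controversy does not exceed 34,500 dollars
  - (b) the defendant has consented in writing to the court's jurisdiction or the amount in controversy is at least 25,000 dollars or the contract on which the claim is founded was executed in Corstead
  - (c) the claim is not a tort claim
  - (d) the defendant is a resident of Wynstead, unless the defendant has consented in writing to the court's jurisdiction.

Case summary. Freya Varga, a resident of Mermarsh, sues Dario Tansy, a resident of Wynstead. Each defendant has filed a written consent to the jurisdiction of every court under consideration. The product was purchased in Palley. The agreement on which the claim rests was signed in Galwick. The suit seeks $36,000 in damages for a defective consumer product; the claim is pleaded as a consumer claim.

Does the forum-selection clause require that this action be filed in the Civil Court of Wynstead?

No

The Civil Court of Wynstead:
  (a) The amount in controversy is $36,000, above the $34,500 ceiling. Fails.
  (b) Every defendant has filed written consent, so this disjunct is met. Met.
  (c) The claim is a consumer claim, not a tort claim. Satisfied.
  (d) The defendant resides in Wynstead. Condition met.
  → Forum clause is not triggered.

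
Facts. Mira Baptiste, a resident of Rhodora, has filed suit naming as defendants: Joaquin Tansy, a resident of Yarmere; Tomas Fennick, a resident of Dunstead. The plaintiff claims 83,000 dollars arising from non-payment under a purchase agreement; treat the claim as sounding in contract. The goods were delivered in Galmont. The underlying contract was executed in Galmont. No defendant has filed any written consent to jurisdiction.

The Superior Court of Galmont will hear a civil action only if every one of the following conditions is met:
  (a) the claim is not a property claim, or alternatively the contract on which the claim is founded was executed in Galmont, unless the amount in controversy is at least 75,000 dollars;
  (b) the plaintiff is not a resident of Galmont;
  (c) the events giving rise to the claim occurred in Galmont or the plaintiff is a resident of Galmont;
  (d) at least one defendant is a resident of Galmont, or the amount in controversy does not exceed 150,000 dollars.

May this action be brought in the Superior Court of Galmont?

The Superior Court of Galmont:
  (a) The claim is a contract claim, not a property claim — that alternative is enough. Condition met.
  (b) The plaintiff resides in Rhodora, which is not Galmont. Condition met.
  (c) The operative events occurred in Galmont, so this disjunct is met. Condition met.
  (d) The amount in controversy is 83,000 dollars, within the $150,000 ceiling, which satisfies one of the alternatives. Satisfied.
  → Every requirement is satisfied — jurisdiction.

Yes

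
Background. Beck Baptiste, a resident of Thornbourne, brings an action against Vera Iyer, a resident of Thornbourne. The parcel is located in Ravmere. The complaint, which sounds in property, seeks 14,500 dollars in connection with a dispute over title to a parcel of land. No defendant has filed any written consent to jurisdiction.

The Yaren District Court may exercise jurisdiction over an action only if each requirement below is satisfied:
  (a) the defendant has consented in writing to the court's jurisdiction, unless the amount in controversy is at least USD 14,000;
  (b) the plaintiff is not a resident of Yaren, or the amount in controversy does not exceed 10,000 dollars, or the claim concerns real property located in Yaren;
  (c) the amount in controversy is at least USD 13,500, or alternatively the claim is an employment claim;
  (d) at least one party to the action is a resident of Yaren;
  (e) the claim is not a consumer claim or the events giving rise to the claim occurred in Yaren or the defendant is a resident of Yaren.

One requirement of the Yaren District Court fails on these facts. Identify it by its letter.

(d)

The Yaren District Court:
  (a) No such written consent has been filed. But the amount in controversy is USD 14,500, which meets the $14,000 floor, and the 'unless' clause therefore excuses the requirement. Condition met.
  (b) The plaintiff resides in Thornbourne, which is not Yaren, so this disjunct is met. Condition met.
  (c) The amount in controversy is USD 14,500, which meets the 13,500 dollars floor, so this disjunct is met. Satisfied.
  (d) No party resides in Yaren. Fails.
  (e) The claim is a property claim, not a consumer claim, so one alternative holds. Condition met.
Only condition (d) fails.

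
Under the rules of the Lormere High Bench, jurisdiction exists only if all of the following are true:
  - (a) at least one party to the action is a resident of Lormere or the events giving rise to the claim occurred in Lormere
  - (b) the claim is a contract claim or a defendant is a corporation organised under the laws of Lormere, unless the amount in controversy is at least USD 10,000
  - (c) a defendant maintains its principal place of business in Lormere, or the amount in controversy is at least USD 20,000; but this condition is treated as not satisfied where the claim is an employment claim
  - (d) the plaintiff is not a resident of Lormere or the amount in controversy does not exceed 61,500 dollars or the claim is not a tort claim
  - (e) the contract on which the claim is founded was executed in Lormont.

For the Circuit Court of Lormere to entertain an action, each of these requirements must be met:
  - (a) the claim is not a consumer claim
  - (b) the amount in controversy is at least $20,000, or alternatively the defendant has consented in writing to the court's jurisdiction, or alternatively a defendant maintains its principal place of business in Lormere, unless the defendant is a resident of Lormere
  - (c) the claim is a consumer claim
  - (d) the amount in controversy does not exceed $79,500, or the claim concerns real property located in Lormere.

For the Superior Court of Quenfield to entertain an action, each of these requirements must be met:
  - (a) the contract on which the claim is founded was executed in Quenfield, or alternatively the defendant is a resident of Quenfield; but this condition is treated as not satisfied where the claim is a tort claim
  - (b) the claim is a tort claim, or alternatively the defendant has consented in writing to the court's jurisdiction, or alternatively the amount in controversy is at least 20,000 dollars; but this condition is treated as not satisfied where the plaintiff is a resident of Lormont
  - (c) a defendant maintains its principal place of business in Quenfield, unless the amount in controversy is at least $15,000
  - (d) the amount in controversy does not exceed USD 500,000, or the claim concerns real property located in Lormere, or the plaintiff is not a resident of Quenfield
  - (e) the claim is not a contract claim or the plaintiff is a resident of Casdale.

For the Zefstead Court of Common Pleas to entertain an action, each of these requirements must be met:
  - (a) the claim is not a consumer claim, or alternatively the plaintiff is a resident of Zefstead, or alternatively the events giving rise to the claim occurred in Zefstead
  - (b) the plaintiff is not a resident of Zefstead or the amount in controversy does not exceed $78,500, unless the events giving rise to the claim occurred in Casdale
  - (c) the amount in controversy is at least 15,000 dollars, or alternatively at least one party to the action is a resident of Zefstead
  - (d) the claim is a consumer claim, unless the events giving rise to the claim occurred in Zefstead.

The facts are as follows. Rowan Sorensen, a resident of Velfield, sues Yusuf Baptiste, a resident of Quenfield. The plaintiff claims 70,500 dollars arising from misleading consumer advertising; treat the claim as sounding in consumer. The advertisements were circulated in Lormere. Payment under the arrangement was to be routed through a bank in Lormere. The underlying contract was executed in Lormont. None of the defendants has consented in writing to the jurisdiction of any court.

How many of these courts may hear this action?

2

The Lormere High Bench:
  (a) The operative events occurred in Lormere, so this disjunct is met. Met.
  (b) The claim is a consumer claim, not a contract claim; no defendant is a corporation — no alternative holds. The proviso rescues it, though: the amount in controversy is USD 70,500, which meets the USD 10,000 floor. Satisfied.
  (c) The amount in controversy is $70,500, which meets the 20,000 dollars floor — that alternative is enough. The exception is not triggered, since the claim is a consumer claim, not an employment claim. Satisfied.
  (d) The plaintiff resides in Velfield, which is not Lormere, so one alternative holds. Met.
  (e) The contract was executed in Lormont. Satisfied.
  → Jurisdiction lies.
The Circuit Court of Lormere:
  (a) The claim is a consumer claim. Not satisfied.
  (b) The amount in controversy is USD 70,500, which meets the USD 20,000 floor, which satisfies one of the alternatives. Met.
  (c) The claim is a consumer claim. Satisfied.
  (d) The amount in controversy is $70,500, within the $79,500 ceiling, so one alternative holds. Met.
  → The court lacks jurisdiction.
The Superior Court of Quenfield:
  (a) The defendant resides in Quenfield, so this disjunct is met. The carve-out does not apply: the claim is a consumer claim, not a tort claim. Condition met.
  (b) The amount in controversy is $70,500, which meets the $20,000 floor, which satisfies one of the alternatives. And the carve-out is inapplicable — the plaintiff resides in Velfield, not Lormont. Met.
  (c) No defendant is a corporation. However, the amount in controversy is USD 70,500, which meets the $15,000 floor, so the 'unless' proviso supplies this condition. Met.
  (d) The amount in controversy is $70,500, within the 500,000 dollars ceiling, so this disjunct is met. Met.
  (e) The claim is a consumer claim, not a contract claim, which satisfies one of the alternatives. Met.
  → Every requirement is satisfied — jurisdiction.
The Zefstead Court of Common Pleas:
  (a) The claim is a consumer claim; the plaintiff resides in Velfield, not Zefstead; the operative events occurred in Lormere, not Zefstead — none of the alternatives is met. Condition not met.
  (b) The plaintiff resides in Velfield, which is not Zefstead — that alternative is enough. Condition met.
  (c) The amount in controversy is 70,500 dollars, which meets the 15,000 dollars floor, which satisfies one of the alternatives. Met.
  (d) The claim is a consumer claim. Condition met.
  → At least one condition fails; no jurisdiction.
Courts with jurisdiction: the Lormere High Bench, the Superior Court of Quenfield — 2 in total.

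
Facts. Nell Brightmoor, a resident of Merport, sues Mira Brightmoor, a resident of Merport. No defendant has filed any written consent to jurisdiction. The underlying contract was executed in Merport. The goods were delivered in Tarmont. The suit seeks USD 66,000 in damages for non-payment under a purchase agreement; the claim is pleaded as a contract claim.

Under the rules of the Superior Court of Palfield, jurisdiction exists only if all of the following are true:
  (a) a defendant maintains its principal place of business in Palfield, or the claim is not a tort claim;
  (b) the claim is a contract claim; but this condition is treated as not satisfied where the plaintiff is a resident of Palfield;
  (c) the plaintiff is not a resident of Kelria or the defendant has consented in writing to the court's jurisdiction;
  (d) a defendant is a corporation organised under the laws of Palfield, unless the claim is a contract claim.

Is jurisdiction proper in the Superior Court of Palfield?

Yes

The Superior Court of Palfield:
  (a) The claim is a contract claim, not a tort claim, which satisfies one of the alternatives. Met.
  (b) The claim is a contract claim. The carve-out does not apply: the plaintiff resides in Merport, not Palfield. Condition met.
  (c) The plaintiff resides in Merport, which is not Kelria, so this disjunct is met. Satisfied.
  (d) No defendant is a corporation. But the claim is a contract claim, and the 'unless' clause therefore excuses the requirement. Satisfied.
  → The court has jurisdiction.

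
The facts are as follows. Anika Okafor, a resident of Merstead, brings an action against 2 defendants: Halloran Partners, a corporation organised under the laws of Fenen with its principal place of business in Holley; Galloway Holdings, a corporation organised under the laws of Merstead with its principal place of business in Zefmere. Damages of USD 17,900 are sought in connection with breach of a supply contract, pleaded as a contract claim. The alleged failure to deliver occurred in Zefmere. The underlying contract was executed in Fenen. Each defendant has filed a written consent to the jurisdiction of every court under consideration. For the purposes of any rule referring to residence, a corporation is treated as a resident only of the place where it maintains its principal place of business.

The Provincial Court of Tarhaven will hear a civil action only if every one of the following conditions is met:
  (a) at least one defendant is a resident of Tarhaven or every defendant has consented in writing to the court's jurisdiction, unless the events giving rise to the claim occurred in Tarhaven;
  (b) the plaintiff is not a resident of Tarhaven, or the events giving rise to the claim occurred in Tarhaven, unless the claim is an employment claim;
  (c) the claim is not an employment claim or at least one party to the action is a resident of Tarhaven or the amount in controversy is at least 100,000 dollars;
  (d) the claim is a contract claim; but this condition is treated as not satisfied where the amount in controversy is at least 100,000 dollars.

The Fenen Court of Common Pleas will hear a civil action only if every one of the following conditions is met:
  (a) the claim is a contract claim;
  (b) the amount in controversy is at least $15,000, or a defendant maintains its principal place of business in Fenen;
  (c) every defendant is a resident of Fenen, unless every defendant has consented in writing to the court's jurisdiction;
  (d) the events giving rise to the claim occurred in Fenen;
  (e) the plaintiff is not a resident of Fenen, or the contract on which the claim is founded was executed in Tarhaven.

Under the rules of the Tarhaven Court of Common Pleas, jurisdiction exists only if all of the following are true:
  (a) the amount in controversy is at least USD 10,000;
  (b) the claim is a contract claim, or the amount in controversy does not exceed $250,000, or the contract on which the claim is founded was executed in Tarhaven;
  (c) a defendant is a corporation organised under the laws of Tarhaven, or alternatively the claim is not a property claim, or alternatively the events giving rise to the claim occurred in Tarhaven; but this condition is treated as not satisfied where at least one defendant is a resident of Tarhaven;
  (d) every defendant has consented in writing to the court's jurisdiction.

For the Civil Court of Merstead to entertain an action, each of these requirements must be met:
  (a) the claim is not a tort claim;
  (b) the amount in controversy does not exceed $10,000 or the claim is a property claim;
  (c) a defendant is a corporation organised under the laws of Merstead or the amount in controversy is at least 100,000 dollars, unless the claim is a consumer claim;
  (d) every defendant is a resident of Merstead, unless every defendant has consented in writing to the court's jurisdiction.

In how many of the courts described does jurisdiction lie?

2

The Provincial Court of Tarhaven:
  (a) Every defendant has filed written consent, which satisfies one of the alternatives. Condition met.
  (b) The plaintiff resides in Merstead, which is not Tarhaven, which satisfies one of the alternatives. Satisfied.
  (c) The claim is a contract claim, not an employment claim — that alternative is enough. Condition met.
  (d) The claim is a contract claim. And the carve-out is inapplicable — the amount in controversy is 17,900 dollars, below the USD 100,000 floor. Met.
  → Jurisdiction lies.
The Fenen Court of Common Pleas:
  (a) The claim is a contract claim. Satisfied.
  (b) The amount in controversy is 17,900 dollars, which meets the 15,000 dollars floor, which satisfies one of the alternatives. Condition met.
  (c) The defendants reside as follows — Halloran Partners in Holley, Galloway Holdings in Zefmere — not all in Fenen. The proviso rescues it, though: every defendant has filed written consent. Met.
  (d) The operative events occurred in Zefmere, not Fenen. Condition not met.
  (e) The plaintiff resides in Merstead, which is not Fenen, so one alternative holds. Met.
  → The court lacks jurisdiction.
The Tarhaven Court of Common Pleas:
  (a) The amount in controversy is $17,900, which meets the $10,000 floor. Met.
  (b) The claim is a contract claim, which satisfies one of the alternatives. Satisfied.
  (c) The claim is a contract claim, not a property claim — that alternative is enough. The exception is not triggered, since no defendant resides in Tarhaven (they reside in Holley, Zefmere). Met.
  (d) Every defendant has filed written consent. Condition met.
  → All conditions met; jurisdiction exists.
The Civil Court of Merstead:
  (a) The claim is a contract claim, not a tort claim. Condition met.
  (b) The amount in controversy is 17,900 dollars, above the 10,000 dollars ceiling; the claim is a contract claim, not a property claim — no alternative holds. Not met.
  (c) Galloway Holdings is organised under the laws of Merstead, which satisfies one of the alternatives. Satisfied.
  (d) The defendants reside as follows — Halloran Partners in Holley, Galloway Holdings in Zefmere — not all in Merstead. The proviso rescues it, though: every defendant has filed written consent. Condition met.
  → Not every requirement is met — no jurisdiction.
Courts with jurisdiction: the Provincial Court of Tarhaven, the Tarhaven Court of Common Pleas — 2 in total.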